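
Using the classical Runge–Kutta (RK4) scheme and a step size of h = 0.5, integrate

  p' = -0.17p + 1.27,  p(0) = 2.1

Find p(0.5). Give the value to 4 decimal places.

2.5376

RK4: k1 = f(x_n, p_n); k2 = f(x_n + h/2, p_n + (h/2)·k1); k3 = f(x_n + h/2, p_n + (h/2)·k2); k4 = f(x_n + h, p_n + h·k3); p_{n+1} = p_n + (h/6)·(k1 + 2k2 + 2k3 + k4).
x=0.000000, p=2.100000:
  k1 = f(0.000000, 2.100000) = 0.913000
  k2 = f(0.250000, 2.328250) = 0.874197
  k3 = f(0.250000, 2.318549) = 0.875847
  k4 = f(0.500000, 2.537923) = 0.838553
  p ← 2.100000 + (0.5/6)·(k1 + 2k2 + 2k3 + k4) = 2.537637
p(0.5) ≈ 2.5376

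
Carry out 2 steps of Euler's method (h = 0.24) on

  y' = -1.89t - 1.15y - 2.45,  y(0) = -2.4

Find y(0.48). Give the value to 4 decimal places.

Euler: y_{n+1} = y_n + h·f(t_n, y_n).
t=0.000000, y=-2.400000: f=0.310000 → y ← -2.400000 + 0.24·0.310000 = -2.325600
t=0.240000, y=-2.325600: f=-0.229160 → y ← -2.325600 + 0.24·(-0.229160) = -2.380598
y(0.48) ≈ -2.3806

-2.3806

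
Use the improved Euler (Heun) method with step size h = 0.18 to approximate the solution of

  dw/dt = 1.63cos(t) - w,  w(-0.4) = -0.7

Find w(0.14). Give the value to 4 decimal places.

Heun: k1 = f(t_n, w_n); k2 = f(t_n + h, w_n + h·k1); w_{n+1} = w_n + (h/2)·(k1 + k2).
t=-0.400000, w=-0.700000:
  k1 = f(-0.400000, -0.700000) = 2.201329
  k2 = f(-0.220000, -0.303761) = 1.894474
  w ← -0.700000 + (0.18/2)·(2.201329 + 1.894474) = -0.331378
t=-0.220000, w=-0.331378:
  k1 = f(-0.220000, -0.331378) = 1.922091
  k2 = f(-0.040000, 0.014599) = 1.614098
  w ← -0.331378 + (0.18/2)·(1.922091 + 1.614098) = -0.013121
t=-0.040000, w=-0.013121:
  k1 = f(-0.040000, -0.013121) = 1.641817
  k2 = f(0.140000, 0.282406) = 1.331646
  w ← -0.013121 + (0.18/2)·(1.641817 + 1.331646) = 0.254491
w(0.14) ≈ 0.2545

0.2545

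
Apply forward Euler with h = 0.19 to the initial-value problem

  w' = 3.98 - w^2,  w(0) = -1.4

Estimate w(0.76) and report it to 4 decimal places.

1.0038

Euler: w_{n+1} = w_n + h·f(s_n, w_n).
s=0.000000, w=-1.400000: f=2.020000 → w ← -1.400000 + 0.19·2.020000 = -1.016200
s=0.190000, w=-1.016200: f=2.947338 → w ← -1.016200 + 0.19·2.947338 = -0.456206
s=0.380000, w=-0.456206: f=3.771876 → w ← -0.456206 + 0.19·3.771876 = 0.260451
s=0.570000, w=0.260451: f=3.912165 → w ← 0.260451 + 0.19·3.912165 = 1.003762
w(0.76) ≈ 1.0038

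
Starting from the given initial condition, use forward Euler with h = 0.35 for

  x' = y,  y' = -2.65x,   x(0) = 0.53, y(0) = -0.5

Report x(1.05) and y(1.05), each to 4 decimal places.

-0.4543, -1.3282

Euler on (x,y): x_{n+1} = x_n + h·x', y_{n+1} = y_n + h·y'.
0.000000: (0.530000, -0.500000); f=(-0.500000, -1.404500) → (0.355000, -0.991575)
0.350000: (0.355000, -0.991575); f=(-0.991575, -0.940750) → (0.007949, -1.320838)
0.700000: (0.007949, -1.320838); f=(-1.320838, -0.021064) → (-0.454344, -1.328210)
(x(1.05), y(1.05)) ≈ (-0.4543, -1.3282)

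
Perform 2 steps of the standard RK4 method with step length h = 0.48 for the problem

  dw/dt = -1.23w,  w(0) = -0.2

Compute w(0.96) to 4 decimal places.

-0.0615

RK4: k1 = f(t_n, w_n); k2 = f(t_n + h/2, w_n + (h/2)·k1); k3 = f(t_n + h/2, w_n + (h/2)·k2); k4 = f(t_n + h, w_n + h·k3); w_{n+1} = w_n + (h/6)·(k1 + 2k2 + 2k3 + k4).
t=0.000000, w=-0.200000:
  k1 = f(0.000000, -0.200000) = 0.246000
  k2 = f(0.240000, -0.140960) = 0.173381
  k3 = f(0.240000, -0.158389) = 0.194818
  k4 = f(0.480000, -0.106487) = 0.130979
  w ← -0.200000 + (0.48/6)·(k1 + 2k2 + 2k3 + k4) = -0.110930
t=0.480000, w=-0.110930:
  k1 = f(0.480000, -0.110930) = 0.136444
  k2 = f(0.720000, -0.078183) = 0.096166
  k3 = f(0.720000, -0.087850) = 0.108056
  k4 = f(0.960000, -0.059063) = 0.072648
  w ← -0.110930 + (0.48/6)·(k1 + 2k2 + 2k3 + k4) = -0.061527
w(0.96) ≈ -0.0615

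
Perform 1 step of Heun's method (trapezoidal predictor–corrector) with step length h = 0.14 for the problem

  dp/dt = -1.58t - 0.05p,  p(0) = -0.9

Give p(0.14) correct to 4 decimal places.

-0.9092

Heun: k1 = f(t_n, p_n); k2 = f(t_n + h, p_n + h·k1); p_{n+1} = p_n + (h/2)·(k1 + k2).
t=0.000000, p=-0.900000:
  k1 = f(0.000000, -0.900000) = 0.045000
  k2 = f(0.140000, -0.893700) = -0.176515
  p ← -0.900000 + (0.14/2)·(0.045000 + (-0.176515)) = -0.909206
p(0.14) ≈ -0.9092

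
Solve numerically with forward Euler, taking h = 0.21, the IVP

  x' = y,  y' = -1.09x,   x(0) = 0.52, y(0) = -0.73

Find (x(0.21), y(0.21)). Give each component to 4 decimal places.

Euler on (x,y): x_{n+1} = x_n + h·x', y_{n+1} = y_n + h·y'.
0.000000: (0.520000, -0.730000); f=(-0.730000, -0.566800) → (0.366700, -0.849028)
(x(0.21), y(0.21)) ≈ (0.3667, -0.8490)

0.3667, -0.8490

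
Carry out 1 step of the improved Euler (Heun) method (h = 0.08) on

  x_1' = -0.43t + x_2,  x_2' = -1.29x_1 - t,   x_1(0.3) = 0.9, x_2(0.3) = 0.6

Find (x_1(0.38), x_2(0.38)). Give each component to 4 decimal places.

Heun on (x_1,x_2): k1 = f(t_n, state_n); k2 = f(t_n + h, state_n + h·k1); state_{n+1} = state_n + (h/2)·(k1 + k2).
0.300000: (0.900000, 0.600000)
  k1 = (0.471000, -1.461000)
  predictor → (0.937680, 0.483120)
  k2 = (0.319720, -1.589607)
  → (0.931629, 0.477976)
(x_1(0.38), x_2(0.38)) ≈ (0.9316, 0.4780)

0.9316, 0.4780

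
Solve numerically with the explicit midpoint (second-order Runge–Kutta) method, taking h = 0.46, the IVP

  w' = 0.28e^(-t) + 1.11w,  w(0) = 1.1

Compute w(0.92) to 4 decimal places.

Midpoint: k1 = f(t_n, w_n); k2 = f(t_n + h/2, w_n + (h/2)·k1); w_{n+1} = w_n + h·k2.
t=0.000000, w=1.100000:
  k1 = f(0.000000, 1.100000) = 1.501000
  k2 = f(0.230000, 1.445230) = 1.826675
  w ← 1.100000 + 0.46·1.826675 = 1.940270
t=0.460000, w=1.940270:
  k1 = f(0.460000, 1.940270) = 2.330460
  k2 = f(0.690000, 2.476276) = 2.889108
  w ← 1.940270 + 0.46·2.889108 = 3.269260
w(0.92) ≈ 3.2693

3.2693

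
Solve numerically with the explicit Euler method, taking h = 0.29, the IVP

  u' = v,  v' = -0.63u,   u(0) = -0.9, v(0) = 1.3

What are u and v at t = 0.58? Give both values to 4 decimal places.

-0.0983, 1.5600

Euler on (u,v): u_{n+1} = u_n + h·u', v_{n+1} = v_n + h·v'.
0.000000: (-0.900000, 1.300000); f=(1.300000, 0.567000) → (-0.523000, 1.464430)
0.290000: (-0.523000, 1.464430); f=(1.464430, 0.329490) → (-0.098315, 1.559982)
(u(0.58), v(0.58)) ≈ (-0.0983, 1.5600)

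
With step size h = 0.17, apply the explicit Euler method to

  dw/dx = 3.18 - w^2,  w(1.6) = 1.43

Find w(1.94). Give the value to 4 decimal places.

Euler: w_{n+1} = w_n + h·f(x_n, w_n).
x=1.600000, w=1.430000: f=1.135100 → w ← 1.430000 + 0.17·1.135100 = 1.622967
x=1.770000, w=1.622967: f=0.545978 → w ← 1.622967 + 0.17·0.545978 = 1.715783
w(1.94) ≈ 1.7158

1.7158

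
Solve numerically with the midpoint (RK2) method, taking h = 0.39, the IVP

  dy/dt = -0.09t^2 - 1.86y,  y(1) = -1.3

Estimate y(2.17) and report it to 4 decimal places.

Midpoint: k1 = f(t_n, y_n); k2 = f(t_n + h/2, y_n + (h/2)·k1); y_{n+1} = y_n + h·k2.
t=1.000000, y=-1.300000:
  k1 = f(1.000000, -1.300000) = 2.328000
  k2 = f(1.195000, -0.846040) = 1.445112
  y ← -1.300000 + 0.39·1.445112 = -0.736406
t=1.390000, y=-0.736406:
  k1 = f(1.390000, -0.736406) = 1.195827
  k2 = f(1.585000, -0.503220) = 0.709889
  y ← -0.736406 + 0.39·0.709889 = -0.459550
t=1.780000, y=-0.459550:
  k1 = f(1.780000, -0.459550) = 0.569606
  k2 = f(1.975000, -0.348476) = 0.297110
  y ← -0.459550 + 0.39·0.297110 = -0.343677
y(2.17) ≈ -0.3437

-0.3437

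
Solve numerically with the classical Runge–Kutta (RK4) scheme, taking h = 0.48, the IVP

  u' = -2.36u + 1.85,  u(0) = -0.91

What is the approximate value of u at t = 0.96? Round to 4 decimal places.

RK4: k1 = f(t_n, u_n); k2 = f(t_n + h/2, u_n + (h/2)·k1); k3 = f(t_n + h/2, u_n + (h/2)·k2); k4 = f(t_n + h, u_n + h·k3); u_{n+1} = u_n + (h/6)·(k1 + 2k2 + 2k3 + k4).
t=0.000000, u=-0.910000:
  k1 = f(0.000000, -0.910000) = 3.997600
  k2 = f(0.240000, 0.049424) = 1.733359
  k3 = f(0.240000, -0.493994) = 3.015825
  k4 = f(0.480000, 0.537596) = 0.581273
  u ← -0.910000 + (0.48/6)·(k1 + 2k2 + 2k3 + k4) = 0.216179
t=0.480000, u=0.216179:
  k1 = f(0.480000, 0.216179) = 1.339817
  k2 = f(0.720000, 0.537735) = 0.580944
  k3 = f(0.720000, 0.355606) = 1.010770
  k4 = f(0.960000, 0.701349) = 0.194817
  u ← 0.216179 + (0.48/6)·(k1 + 2k2 + 2k3 + k4) = 0.593624
u(0.96) ≈ 0.5936

0.5936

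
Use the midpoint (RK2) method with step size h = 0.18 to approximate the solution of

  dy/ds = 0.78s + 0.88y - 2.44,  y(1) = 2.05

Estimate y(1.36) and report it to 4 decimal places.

Midpoint: k1 = f(s_n, y_n); k2 = f(s_n + h/2, y_n + (h/2)·k1); y_{n+1} = y_n + h·k2.
s=1.000000, y=2.050000:
  k1 = f(1.000000, 2.050000) = 0.144000
  k2 = f(1.090000, 2.062960) = 0.225605
  y ← 2.050000 + 0.18·0.225605 = 2.090609
s=1.180000, y=2.090609:
  k1 = f(1.180000, 2.090609) = 0.320136
  k2 = f(1.270000, 2.119421) = 0.415691
  y ← 2.090609 + 0.18·0.415691 = 2.165433
y(1.36) ≈ 2.1654

2.1654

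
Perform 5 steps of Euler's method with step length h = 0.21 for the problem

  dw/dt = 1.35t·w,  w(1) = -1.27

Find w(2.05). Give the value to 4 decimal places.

Euler: w_{n+1} = w_n + h·f(t_n, w_n).
t=1.000000, w=-1.270000: f=-1.714500 → w ← -1.270000 + 0.21·(-1.714500) = -1.630045
t=1.210000, w=-1.630045: f=-2.662679 → w ← -1.630045 + 0.21·(-2.662679) = -2.189207
t=1.420000, w=-2.189207: f=-4.196711 → w ← -2.189207 + 0.21·(-4.196711) = -3.070517
t=1.630000, w=-3.070517: f=-6.756672 → w ← -3.070517 + 0.21·(-6.756672) = -4.489418
t=1.840000, w=-4.489418: f=-11.151714 → w ← -4.489418 + 0.21·(-11.151714) = -6.831278
w(2.05) ≈ -6.8313

-6.8313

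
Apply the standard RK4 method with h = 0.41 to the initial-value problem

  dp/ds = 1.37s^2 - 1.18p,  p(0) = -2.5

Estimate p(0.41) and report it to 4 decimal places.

RK4: k1 = f(s_n, p_n); k2 = f(s_n + h/2, p_n + (h/2)·k1); k3 = f(s_n + h/2, p_n + (h/2)·k2); k4 = f(s_n + h, p_n + h·k3); p_{n+1} = p_n + (h/6)·(k1 + 2k2 + 2k3 + k4).
s=0.000000, p=-2.500000:
  k1 = f(0.000000, -2.500000) = 2.950000
  k2 = f(0.205000, -1.895250) = 2.293969
  k3 = f(0.205000, -2.029736) = 2.452663
  k4 = f(0.410000, -1.494408) = 1.993699
  p ← -2.500000 + (0.41/6)·(k1 + 2k2 + 2k3 + k4) = -1.513474
p(0.41) ≈ -1.5135

-1.5135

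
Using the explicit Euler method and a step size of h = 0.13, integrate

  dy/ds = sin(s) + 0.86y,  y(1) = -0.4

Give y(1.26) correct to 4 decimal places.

Euler: y_{n+1} = y_n + h·f(s_n, y_n).
s=1.000000, y=-0.400000: f=0.497471 → y ← -0.400000 + 0.13·0.497471 = -0.335329
s=1.130000, y=-0.335329: f=0.616029 → y ← -0.335329 + 0.13·0.616029 = -0.255245
y(1.26) ≈ -0.2552

-0.2552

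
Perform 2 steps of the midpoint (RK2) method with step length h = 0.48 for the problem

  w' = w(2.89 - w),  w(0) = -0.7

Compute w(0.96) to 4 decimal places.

-47.6915

Midpoint: k1 = f(s_n, w_n); k2 = f(s_n + h/2, w_n + (h/2)·k1); w_{n+1} = w_n + h·k2.
s=0.000000, w=-0.700000:
  k1 = f(0.000000, -0.700000) = -2.513000
  k2 = f(0.240000, -1.303120) = -5.464139
  w ← -0.700000 + 0.48·(-5.464139) = -3.322786
s=0.480000, w=-3.322786:
  k1 = f(0.480000, -3.322786) = -20.643763
  k2 = f(0.720000, -8.277290) = -92.434891
  w ← -3.322786 + 0.48·(-92.434891) = -47.691534
w(0.96) ≈ -47.6915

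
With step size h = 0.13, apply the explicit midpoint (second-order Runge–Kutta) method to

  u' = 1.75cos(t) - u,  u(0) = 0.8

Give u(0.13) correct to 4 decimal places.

0.9150

Midpoint: k1 = f(t_n, u_n); k2 = f(t_n + h/2, u_n + (h/2)·k1); u_{n+1} = u_n + h·k2.
t=0.000000, u=0.800000:
  k1 = f(0.000000, 0.800000) = 0.950000
  k2 = f(0.065000, 0.861750) = 0.884554
  u ← 0.800000 + 0.13·0.884554 = 0.914992
u(0.13) ≈ 0.9150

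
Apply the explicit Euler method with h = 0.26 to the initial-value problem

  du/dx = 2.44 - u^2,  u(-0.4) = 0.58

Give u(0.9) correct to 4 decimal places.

Euler: u_{n+1} = u_n + h·f(x_n, u_n).
x=-0.400000, u=0.580000: f=2.103600 → u ← 0.580000 + 0.26·2.103600 = 1.126936
x=-0.140000, u=1.126936: f=1.170015 → u ← 1.126936 + 0.26·1.170015 = 1.431140
x=0.120000, u=1.431140: f=0.391838 → u ← 1.431140 + 0.26·0.391838 = 1.533018
x=0.380000, u=1.533018: f=0.089856 → u ← 1.533018 + 0.26·0.089856 = 1.556381
x=0.640000, u=1.556381: f=0.017680 → u ← 1.556381 + 0.26·0.017680 = 1.560977
u(0.9) ≈ 1.5610

1.5610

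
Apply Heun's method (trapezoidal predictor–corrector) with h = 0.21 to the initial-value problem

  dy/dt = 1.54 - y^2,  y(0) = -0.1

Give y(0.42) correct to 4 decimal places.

0.5061

Heun: k1 = f(t_n, y_n); k2 = f(t_n + h, y_n + h·k1); y_{n+1} = y_n + (h/2)·(k1 + k2).
t=0.000000, y=-0.100000:
  k1 = f(0.000000, -0.100000) = 1.530000
  k2 = f(0.210000, 0.221300) = 1.491026
  y ← -0.100000 + (0.21/2)·(1.530000 + 1.491026) = 0.217208
t=0.210000, y=0.217208:
  k1 = f(0.210000, 0.217208) = 1.492821
  k2 = f(0.420000, 0.530700) = 1.258357
  y ← 0.217208 + (0.21/2)·(1.492821 + 1.258357) = 0.506081
y(0.42) ≈ 0.5061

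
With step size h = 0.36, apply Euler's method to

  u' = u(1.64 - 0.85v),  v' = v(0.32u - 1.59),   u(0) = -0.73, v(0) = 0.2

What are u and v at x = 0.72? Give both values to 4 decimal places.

-1.7519, 0.0205

Euler on (u,v): u_{n+1} = u_n + h·u', v_{n+1} = v_n + h·v'.
0.000000: (-0.730000, 0.200000); f=(-1.073100, -0.364720) → (-1.116316, 0.068701)
0.360000: (-1.116316, 0.068701); f=(-1.765570, -0.133776) → (-1.751921, 0.020542)
(u(0.72), v(0.72)) ≈ (-1.7519, 0.0205)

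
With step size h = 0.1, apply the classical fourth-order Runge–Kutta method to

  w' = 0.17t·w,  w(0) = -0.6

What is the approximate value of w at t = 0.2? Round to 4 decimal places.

-0.6020

RK4: k1 = f(t_n, w_n); k2 = f(t_n + h/2, w_n + (h/2)·k1); k3 = f(t_n + h/2, w_n + (h/2)·k2); k4 = f(t_n + h, w_n + h·k3); w_{n+1} = w_n + (h/6)·(k1 + 2k2 + 2k3 + k4).
t=0.000000, w=-0.600000:
  k1 = f(0.000000, -0.600000) = 0.000000
  k2 = f(0.050000, -0.600000) = -0.005100
  k3 = f(0.050000, -0.600255) = -0.005102
  k4 = f(0.100000, -0.600510) = -0.010209
  w ← -0.600000 + (0.1/6)·(k1 + 2k2 + 2k3 + k4) = -0.600510
t=0.100000, w=-0.600510:
  k1 = f(0.100000, -0.600510) = -0.010209
  k2 = f(0.150000, -0.601021) = -0.015326
  k3 = f(0.150000, -0.601277) = -0.015333
  k4 = f(0.200000, -0.602043) = -0.020469
  w ← -0.600510 + (0.1/6)·(k1 + 2k2 + 2k3 + k4) = -0.602043
w(0.2) ≈ -0.6020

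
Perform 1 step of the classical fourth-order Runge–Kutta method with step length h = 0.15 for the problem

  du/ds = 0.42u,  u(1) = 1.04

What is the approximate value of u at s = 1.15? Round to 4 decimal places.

RK4: k1 = f(s_n, u_n); k2 = f(s_n + h/2, u_n + (h/2)·k1); k3 = f(s_n + h/2, u_n + (h/2)·k2); k4 = f(s_n + h, u_n + h·k3); u_{n+1} = u_n + (h/6)·(k1 + 2k2 + 2k3 + k4).
s=1.000000, u=1.040000:
  k1 = f(1.000000, 1.040000) = 0.436800
  k2 = f(1.075000, 1.072760) = 0.450559
  k3 = f(1.075000, 1.073792) = 0.450993
  k4 = f(1.150000, 1.107649) = 0.465213
  u ← 1.040000 + (0.15/6)·(k1 + 2k2 + 2k3 + k4) = 1.107628
u(1.15) ≈ 1.1076

1.1076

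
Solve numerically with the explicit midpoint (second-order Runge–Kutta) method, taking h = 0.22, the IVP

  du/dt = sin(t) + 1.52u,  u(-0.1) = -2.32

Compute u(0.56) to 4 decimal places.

-6.0539

Midpoint: k1 = f(t_n, u_n); k2 = f(t_n + h/2, u_n + (h/2)·k1); u_{n+1} = u_n + h·k2.
t=-0.100000, u=-2.320000:
  k1 = f(-0.100000, -2.320000) = -3.626233
  k2 = f(0.010000, -2.718886) = -4.122706
  u ← -2.320000 + 0.22·(-4.122706) = -3.226995
t=0.120000, u=-3.226995:
  k1 = f(0.120000, -3.226995) = -4.785321
  k2 = f(0.230000, -3.753381) = -5.477161
  u ← -3.226995 + 0.22·(-5.477161) = -4.431971
t=0.340000, u=-4.431971:
  k1 = f(0.340000, -4.431971) = -6.403109
  k2 = f(0.450000, -5.136313) = -7.372230
  u ← -4.431971 + 0.22·(-7.372230) = -6.053861
u(0.56) ≈ -6.0539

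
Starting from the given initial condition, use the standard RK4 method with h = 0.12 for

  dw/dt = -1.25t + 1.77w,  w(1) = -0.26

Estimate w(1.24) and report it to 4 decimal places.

-0.8131

RK4: k1 = f(t_n, w_n); k2 = f(t_n + h/2, w_n + (h/2)·k1); k3 = f(t_n + h/2, w_n + (h/2)·k2); k4 = f(t_n + h, w_n + h·k3); w_{n+1} = w_n + (h/6)·(k1 + 2k2 + 2k3 + k4).
t=1.000000, w=-0.260000:
  k1 = f(1.000000, -0.260000) = -1.710200
  k2 = f(1.060000, -0.362612) = -1.966823
  k3 = f(1.060000, -0.378009) = -1.994077
  k4 = f(1.120000, -0.499289) = -2.283742
  w ← -0.260000 + (0.12/6)·(k1 + 2k2 + 2k3 + k4) = -0.498315
t=1.120000, w=-0.498315:
  k1 = f(1.120000, -0.498315) = -2.282017
  k2 = f(1.180000, -0.635236) = -2.599367
  k3 = f(1.180000, -0.654277) = -2.633070
  k4 = f(1.240000, -0.814283) = -2.991281
  w ← -0.498315 + (0.12/6)·(k1 + 2k2 + 2k3 + k4) = -0.813078
w(1.24) ≈ -0.8131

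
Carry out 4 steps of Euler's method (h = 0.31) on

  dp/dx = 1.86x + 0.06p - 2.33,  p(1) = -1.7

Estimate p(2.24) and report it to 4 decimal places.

-1.3435

Euler: p_{n+1} = p_n + h·f(x_n, p_n).
x=1.000000, p=-1.700000: f=-0.572000 → p ← -1.700000 + 0.31·(-0.572000) = -1.877320
x=1.310000, p=-1.877320: f=-0.006039 → p ← -1.877320 + 0.31·(-0.006039) = -1.879192
x=1.620000, p=-1.879192: f=0.570448 → p ← -1.879192 + 0.31·0.570448 = -1.702353
x=1.930000, p=-1.702353: f=1.157659 → p ← -1.702353 + 0.31·1.157659 = -1.343479
p(2.24) ≈ -1.3435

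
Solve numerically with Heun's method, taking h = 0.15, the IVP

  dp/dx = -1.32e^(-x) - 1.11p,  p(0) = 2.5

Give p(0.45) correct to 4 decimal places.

1.1540

Heun: k1 = f(x_n, p_n); k2 = f(x_n + h, p_n + h·k1); p_{n+1} = p_n + (h/2)·(k1 + k2).
x=0.000000, p=2.500000:
  k1 = f(0.000000, 2.500000) = -4.095000
  k2 = f(0.150000, 1.885750) = -3.229317
  p ← 2.500000 + (0.15/2)·(-4.095000 + (-3.229317)) = 1.950676
x=0.150000, p=1.950676:
  k1 = f(0.150000, 1.950676) = -3.301385
  k2 = f(0.300000, 1.455468) = -2.593450
  p ← 1.950676 + (0.15/2)·(-3.301385 + (-2.593450)) = 1.508564
x=0.300000, p=1.508564:
  k1 = f(0.300000, 1.508564) = -2.652386
  k2 = f(0.450000, 1.110706) = -2.074553
  p ← 1.508564 + (0.15/2)·(-2.652386 + (-2.074553)) = 1.154043
p(0.45) ≈ 1.1540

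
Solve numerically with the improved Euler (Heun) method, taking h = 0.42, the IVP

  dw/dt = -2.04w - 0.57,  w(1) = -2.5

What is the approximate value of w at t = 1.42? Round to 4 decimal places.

-1.4125

Heun: k1 = f(t_n, w_n); k2 = f(t_n + h, w_n + h·k1); w_{n+1} = w_n + (h/2)·(k1 + k2).
t=1.000000, w=-2.500000:
  k1 = f(1.000000, -2.500000) = 4.530000
  k2 = f(1.420000, -0.597400) = 0.648696
  w ← -2.500000 + (0.42/2)·(4.530000 + 0.648696) = -1.412474
w(1.42) ≈ -1.4125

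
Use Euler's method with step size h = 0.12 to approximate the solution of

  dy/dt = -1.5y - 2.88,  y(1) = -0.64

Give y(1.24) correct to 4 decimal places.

-1.0593

Euler: y_{n+1} = y_n + h·f(t_n, y_n).
t=1.000000, y=-0.640000: f=-1.920000 → y ← -0.640000 + 0.12·(-1.920000) = -0.870400
t=1.120000, y=-0.870400: f=-1.574400 → y ← -0.870400 + 0.12·(-1.574400) = -1.059328
y(1.24) ≈ -1.0593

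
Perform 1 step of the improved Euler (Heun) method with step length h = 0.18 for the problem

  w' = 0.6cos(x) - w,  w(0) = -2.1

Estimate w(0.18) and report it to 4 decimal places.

-1.6586

Heun: k1 = f(x_n, w_n); k2 = f(x_n + h, w_n + h·k1); w_{n+1} = w_n + (h/2)·(k1 + k2).
x=0.000000, w=-2.100000:
  k1 = f(0.000000, -2.100000) = 2.700000
  k2 = f(0.180000, -1.614000) = 2.204306
  w ← -2.100000 + (0.18/2)·(2.700000 + 2.204306) = -1.658612
w(0.18) ≈ -1.6586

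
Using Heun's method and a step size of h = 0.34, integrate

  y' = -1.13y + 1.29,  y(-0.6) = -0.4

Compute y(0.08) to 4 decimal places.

0.4085

Heun: k1 = f(x_n, y_n); k2 = f(x_n + h, y_n + h·k1); y_{n+1} = y_n + (h/2)·(k1 + k2).
x=-0.600000, y=-0.400000:
  k1 = f(-0.600000, -0.400000) = 1.742000
  k2 = f(-0.260000, 0.192280) = 1.072724
  y ← -0.400000 + (0.34/2)·(1.742000 + 1.072724) = 0.078503
x=-0.260000, y=0.078503:
  k1 = f(-0.260000, 0.078503) = 1.201292
  k2 = f(0.080000, 0.486942) = 0.739755
  y ← 0.078503 + (0.34/2)·(1.201292 + 0.739755) = 0.408481
y(0.08) ≈ 0.4085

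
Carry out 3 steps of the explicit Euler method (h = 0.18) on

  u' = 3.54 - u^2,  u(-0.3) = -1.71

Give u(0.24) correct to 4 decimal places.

Euler: u_{n+1} = u_n + h·f(x_n, u_n).
x=-0.300000, u=-1.710000: f=0.615900 → u ← -1.710000 + 0.18·0.615900 = -1.599138
x=-0.120000, u=-1.599138: f=0.982758 → u ← -1.599138 + 0.18·0.982758 = -1.422242
x=0.060000, u=-1.422242: f=1.517229 → u ← -1.422242 + 0.18·1.517229 = -1.149140
u(0.24) ≈ -1.1491

-1.1491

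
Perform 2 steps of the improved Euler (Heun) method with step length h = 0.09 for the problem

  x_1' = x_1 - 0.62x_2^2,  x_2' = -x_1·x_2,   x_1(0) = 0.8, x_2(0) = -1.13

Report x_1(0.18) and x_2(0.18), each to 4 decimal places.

Heun on (x_1,x_2): k1 = f(t_n, state_n); k2 = f(t_n + h, state_n + h·k1); state_{n+1} = state_n + (h/2)·(k1 + k2).
0.000000: (0.800000, -1.130000)
  k1 = (0.008322, 0.904000)
  predictor → (0.800749, -1.048640)
  k2 = (0.118969, 0.839697)
  → (0.805728, -1.051534)
0.090000: (0.805728, -1.051534)
  k1 = (0.120180, 0.847250)
  predictor → (0.816544, -0.975281)
  k2 = (0.226817, 0.796360)
  → (0.821343, -0.977571)
(x_1(0.18), x_2(0.18)) ≈ (0.8213, -0.9776)

0.8213, -0.9776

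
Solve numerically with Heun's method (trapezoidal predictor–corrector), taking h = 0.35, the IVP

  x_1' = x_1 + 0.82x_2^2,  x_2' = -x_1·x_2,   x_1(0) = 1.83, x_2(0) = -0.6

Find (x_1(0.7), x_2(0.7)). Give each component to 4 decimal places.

3.7713, -0.1525

Heun on (x_1,x_2): k1 = f(s_n, state_n); k2 = f(s_n + h, state_n + h·k1); state_{n+1} = state_n + (h/2)·(k1 + k2).
0.000000: (1.830000, -0.600000)
  k1 = (2.125200, 1.098000)
  predictor → (2.573820, -0.215700)
  k2 = (2.611972, 0.555173)
  → (2.659005, -0.310695)
0.350000: (2.659005, -0.310695)
  k1 = (2.738161, 0.826139)
  predictor → (3.617361, -0.021546)
  k2 = (3.617742, 0.077940)
  → (3.771288, -0.152481)
(x_1(0.7), x_2(0.7)) ≈ (3.7713, -0.1525)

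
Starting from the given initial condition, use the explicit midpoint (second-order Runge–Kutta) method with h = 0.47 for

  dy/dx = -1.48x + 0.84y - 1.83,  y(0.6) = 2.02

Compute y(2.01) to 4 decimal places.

-2.7658

Midpoint: k1 = f(x_n, y_n); k2 = f(x_n + h/2, y_n + (h/2)·k1); y_{n+1} = y_n + h·k2.
x=0.600000, y=2.020000:
  k1 = f(0.600000, 2.020000) = -1.021200
  k2 = f(0.835000, 1.780018) = -1.570585
  y ← 2.020000 + 0.47·(-1.570585) = 1.281825
x=1.070000, y=1.281825:
  k1 = f(1.070000, 1.281825) = -2.336867
  k2 = f(1.305000, 0.732661) = -3.145964
  y ← 1.281825 + 0.47·(-3.145964) = -0.196778
x=1.540000, y=-0.196778:
  k1 = f(1.540000, -0.196778) = -4.274494
  k2 = f(1.775000, -1.201284) = -5.466079
  y ← -0.196778 + 0.47·(-5.466079) = -2.765835
y(2.01) ≈ -2.7658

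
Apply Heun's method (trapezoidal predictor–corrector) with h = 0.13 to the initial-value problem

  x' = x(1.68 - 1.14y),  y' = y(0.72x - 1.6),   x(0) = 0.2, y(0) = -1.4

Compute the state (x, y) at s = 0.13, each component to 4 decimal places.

0.2977, -1.1646

Heun on (x,y): k1 = f(s_n, state_n); k2 = f(s_n + h, state_n + h·k1); state_{n+1} = state_n + (h/2)·(k1 + k2).
0.000000: (0.200000, -1.400000)
  k1 = (0.655200, 2.038400)
  predictor → (0.285176, -1.135008)
  k2 = (0.848088, 1.582965)
  → (0.297714, -1.164611)
(x(0.13), y(0.13)) ≈ (0.2977, -1.1646)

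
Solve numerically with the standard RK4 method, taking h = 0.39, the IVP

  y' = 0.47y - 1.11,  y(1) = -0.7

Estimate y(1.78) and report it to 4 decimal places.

RK4: k1 = f(x_n, y_n); k2 = f(x_n + h/2, y_n + (h/2)·k1); k3 = f(x_n + h/2, y_n + (h/2)·k2); k4 = f(x_n + h, y_n + h·k3); y_{n+1} = y_n + (h/6)·(k1 + 2k2 + 2k3 + k4).
x=1.000000, y=-0.700000:
  k1 = f(1.000000, -0.700000) = -1.439000
  k2 = f(1.195000, -0.980605) = -1.570884
  k3 = f(1.195000, -1.006322) = -1.582972
  k4 = f(1.390000, -1.317359) = -1.729159
  y ← -0.700000 + (0.39/6)·(k1 + 2k2 + 2k3 + k4) = -1.315932
x=1.390000, y=-1.315932:
  k1 = f(1.390000, -1.315932) = -1.728488
  k2 = f(1.585000, -1.652987) = -1.886904
  k3 = f(1.585000, -1.683878) = -1.901423
  k4 = f(1.780000, -2.057486) = -2.077019
  y ← -1.315932 + (0.39/6)·(k1 + 2k2 + 2k3 + k4) = -2.055772
y(1.78) ≈ -2.0558

-2.0558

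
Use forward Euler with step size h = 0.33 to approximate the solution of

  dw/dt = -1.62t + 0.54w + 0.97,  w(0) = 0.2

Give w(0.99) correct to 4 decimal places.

0.9080

Euler: w_{n+1} = w_n + h·f(t_n, w_n).
t=0.000000, w=0.200000: f=1.078000 → w ← 0.200000 + 0.33·1.078000 = 0.555740
t=0.330000, w=0.555740: f=0.735500 → w ← 0.555740 + 0.33·0.735500 = 0.798455
t=0.660000, w=0.798455: f=0.331966 → w ← 0.798455 + 0.33·0.331966 = 0.908004
w(0.99) ≈ 0.9080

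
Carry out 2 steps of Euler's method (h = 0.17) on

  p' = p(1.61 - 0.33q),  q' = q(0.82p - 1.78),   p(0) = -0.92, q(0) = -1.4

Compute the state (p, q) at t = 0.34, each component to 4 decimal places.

Euler on (p,q): p_{n+1} = p_n + h·p', q_{n+1} = q_n + h·q'.
0.000000: (-0.920000, -1.400000); f=(-1.906240, 3.548160) → (-1.244061, -0.796813)
0.170000: (-1.244061, -0.796813); f=(-2.330061, 2.231179) → (-1.640171, -0.417512)
(p(0.34), q(0.34)) ≈ (-1.6402, -0.4175)

-1.6402, -0.4175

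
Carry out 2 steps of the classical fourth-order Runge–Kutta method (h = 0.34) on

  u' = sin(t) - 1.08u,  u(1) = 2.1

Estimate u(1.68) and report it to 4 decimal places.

1.4719

RK4: k1 = f(t_n, u_n); k2 = f(t_n + h/2, u_n + (h/2)·k1); k3 = f(t_n + h/2, u_n + (h/2)·k2); k4 = f(t_n + h, u_n + h·k3); u_{n+1} = u_n + (h/6)·(k1 + 2k2 + 2k3 + k4).
t=1.000000, u=2.100000:
  k1 = f(1.000000, 2.100000) = -1.426529
  k2 = f(1.170000, 1.857490) = -1.085339
  k3 = f(1.170000, 1.915492) = -1.147981
  k4 = f(1.340000, 1.709686) = -0.872977
  u ← 2.100000 + (0.34/6)·(k1 + 2k2 + 2k3 + k4) = 1.716585
t=1.340000, u=1.716585:
  k1 = f(1.340000, 1.716585) = -0.880427
  k2 = f(1.510000, 1.566912) = -0.694113
  k3 = f(1.510000, 1.598586) = -0.728320
  k4 = f(1.680000, 1.468956) = -0.592429
  u ← 1.716585 + (0.34/6)·(k1 + 2k2 + 2k3 + k4) = 1.471914
u(1.68) ≈ 1.4719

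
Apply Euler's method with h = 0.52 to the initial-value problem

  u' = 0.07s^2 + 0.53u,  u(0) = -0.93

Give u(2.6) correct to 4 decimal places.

-2.7859

Euler: u_{n+1} = u_n + h·f(s_n, u_n).
s=0.000000, u=-0.930000: f=-0.492900 → u ← -0.930000 + 0.52·(-0.492900) = -1.186308
s=0.520000, u=-1.186308: f=-0.609815 → u ← -1.186308 + 0.52·(-0.609815) = -1.503412
s=1.040000, u=-1.503412: f=-0.721096 → u ← -1.503412 + 0.52·(-0.721096) = -1.878382
s=1.560000, u=-1.878382: f=-0.825190 → u ← -1.878382 + 0.52·(-0.825190) = -2.307481
s=2.080000, u=-2.307481: f=-0.920117 → u ← -2.307481 + 0.52·(-0.920117) = -2.785942
u(2.6) ≈ -2.7859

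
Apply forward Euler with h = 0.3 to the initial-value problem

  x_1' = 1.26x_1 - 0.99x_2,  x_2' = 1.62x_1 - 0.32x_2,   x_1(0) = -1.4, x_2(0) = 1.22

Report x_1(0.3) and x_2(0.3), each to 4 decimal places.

-2.2915, 0.4225

Euler on (x_1,x_2): x_1_{n+1} = x_1_n + h·x_1', x_2_{n+1} = x_2_n + h·x_2'.
0.000000: (-1.400000, 1.220000); f=(-2.971800, -2.658400) → (-2.291540, 0.422480)
(x_1(0.3), x_2(0.3)) ≈ (-2.2915, 0.4225)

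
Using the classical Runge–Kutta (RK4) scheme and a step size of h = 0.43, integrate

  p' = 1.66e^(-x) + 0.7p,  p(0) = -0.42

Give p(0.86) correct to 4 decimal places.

RK4: k1 = f(x_n, p_n); k2 = f(x_n + h/2, p_n + (h/2)·k1); k3 = f(x_n + h/2, p_n + (h/2)·k2); k4 = f(x_n + h, p_n + h·k3); p_{n+1} = p_n + (h/6)·(k1 + 2k2 + 2k3 + k4).
x=0.000000, p=-0.420000:
  k1 = f(0.000000, -0.420000) = 1.366000
  k2 = f(0.215000, -0.126310) = 1.250442
  k3 = f(0.215000, -0.151155) = 1.233050
  k4 = f(0.430000, 0.110212) = 1.156993
  p ← -0.420000 + (0.43/6)·(k1 + 2k2 + 2k3 + k4) = 0.116782
x=0.430000, p=0.116782:
  k1 = f(0.430000, 0.116782) = 1.161592
  k2 = f(0.645000, 0.366524) = 1.127507
  k3 = f(0.645000, 0.359196) = 1.122377
  k4 = f(0.860000, 0.599404) = 1.122032
  p ← 0.116782 + (0.43/6)·(k1 + 2k2 + 2k3 + k4) = 0.602925
p(0.86) ≈ 0.6029

0.6029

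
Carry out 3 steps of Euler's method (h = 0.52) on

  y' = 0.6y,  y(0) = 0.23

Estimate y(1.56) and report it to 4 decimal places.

Euler: y_{n+1} = y_n + h·f(x_n, y_n).
x=0.000000, y=0.230000: f=0.138000 → y ← 0.230000 + 0.52·0.138000 = 0.301760
x=0.520000, y=0.301760: f=0.181056 → y ← 0.301760 + 0.52·0.181056 = 0.395909
x=1.040000, y=0.395909: f=0.237545 → y ← 0.395909 + 0.52·0.237545 = 0.519433
y(1.56) ≈ 0.5194

0.5194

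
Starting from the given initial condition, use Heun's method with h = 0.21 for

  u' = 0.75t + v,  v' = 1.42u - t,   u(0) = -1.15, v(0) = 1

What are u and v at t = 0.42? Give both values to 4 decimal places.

-0.8046, 0.3399

Heun on (u,v): k1 = f(t_n, state_n); k2 = f(t_n + h, state_n + h·k1); state_{n+1} = state_n + (h/2)·(k1 + k2).
0.000000: (-1.150000, 1.000000)
  k1 = (1.000000, -1.633000)
  predictor → (-0.940000, 0.657070)
  k2 = (0.814570, -1.544800)
  → (-0.959470, 0.666331)
0.210000: (-0.959470, 0.666331)
  k1 = (0.823831, -1.572448)
  predictor → (-0.786466, 0.336117)
  k2 = (0.651117, -1.536781)
  → (-0.804601, 0.339862)
(u(0.42), v(0.42)) ≈ (-0.8046, 0.3399)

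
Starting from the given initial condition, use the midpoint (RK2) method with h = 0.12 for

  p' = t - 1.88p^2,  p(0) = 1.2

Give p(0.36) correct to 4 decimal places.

Midpoint: k1 = f(t_n, p_n); k2 = f(t_n + h/2, p_n + (h/2)·k1); p_{n+1} = p_n + h·k2.
t=0.000000, p=1.200000:
  k1 = f(0.000000, 1.200000) = -2.707200
  k2 = f(0.060000, 1.037568) = -1.963909
  p ← 1.200000 + 0.12·(-1.963909) = 0.964331
t=0.120000, p=0.964331:
  k1 = f(0.120000, 0.964331) = -1.628276
  k2 = f(0.180000, 0.866634) = -1.231984
  p ← 0.964331 + 0.12·(-1.231984) = 0.816493
t=0.240000, p=0.816493:
  k1 = f(0.240000, 0.816493) = -1.013322
  k2 = f(0.300000, 0.755694) = -0.773617
  p ← 0.816493 + 0.12·(-0.773617) = 0.723659
p(0.36) ≈ 0.7237

0.7237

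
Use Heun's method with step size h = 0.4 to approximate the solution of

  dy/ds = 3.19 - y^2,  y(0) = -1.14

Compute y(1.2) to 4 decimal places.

Heun: k1 = f(s_n, y_n); k2 = f(s_n + h, y_n + h·k1); y_{n+1} = y_n + (h/2)·(k1 + k2).
s=0.000000, y=-1.140000:
  k1 = f(0.000000, -1.140000) = 1.890400
  k2 = f(0.400000, -0.383840) = 3.042667
  y ← -1.140000 + (0.4/2)·(1.890400 + 3.042667) = -0.153387
s=0.400000, y=-0.153387:
  k1 = f(0.400000, -0.153387) = 3.166473
  k2 = f(0.800000, 1.113202) = 1.950780
  y ← -0.153387 + (0.4/2)·(3.166473 + 1.950780) = 0.870064
s=0.800000, y=0.870064:
  k1 = f(0.800000, 0.870064) = 2.432989
  k2 = f(1.200000, 1.843259) = -0.207605
  y ← 0.870064 + (0.4/2)·(2.432989 + (-0.207605)) = 1.315141
y(1.2) ≈ 1.3151

1.3151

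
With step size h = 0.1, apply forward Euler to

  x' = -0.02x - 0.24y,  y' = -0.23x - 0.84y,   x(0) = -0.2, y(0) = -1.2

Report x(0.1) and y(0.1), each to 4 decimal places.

-0.1708, -1.0946

Euler on (x,y): x_{n+1} = x_n + h·x', y_{n+1} = y_n + h·y'.
0.000000: (-0.200000, -1.200000); f=(0.292000, 1.054000) → (-0.170800, -1.094600)
(x(0.1), y(0.1)) ≈ (-0.1708, -1.0946)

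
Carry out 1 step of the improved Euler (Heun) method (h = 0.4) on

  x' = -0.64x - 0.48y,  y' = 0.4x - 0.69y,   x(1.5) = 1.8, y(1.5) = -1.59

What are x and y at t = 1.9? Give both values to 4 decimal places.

1.5946, -0.9759

Heun on (x,y): k1 = f(t_n, state_n); k2 = f(t_n + h, state_n + h·k1); state_{n+1} = state_n + (h/2)·(k1 + k2).
1.500000: (1.800000, -1.590000)
  k1 = (-0.388800, 1.817100)
  predictor → (1.644480, -0.863160)
  k2 = (-0.638150, 1.253372)
  → (1.594610, -0.975906)
(x(1.9), y(1.9)) ≈ (1.5946, -0.9759)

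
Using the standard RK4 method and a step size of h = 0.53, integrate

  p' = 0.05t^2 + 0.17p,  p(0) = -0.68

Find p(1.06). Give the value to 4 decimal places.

-0.7935

RK4: k1 = f(t_n, p_n); k2 = f(t_n + h/2, p_n + (h/2)·k1); k3 = f(t_n + h/2, p_n + (h/2)·k2); k4 = f(t_n + h, p_n + h·k3); p_{n+1} = p_n + (h/6)·(k1 + 2k2 + 2k3 + k4).
t=0.000000, p=-0.680000:
  k1 = f(0.000000, -0.680000) = -0.115600
  k2 = f(0.265000, -0.710634) = -0.117297
  k3 = f(0.265000, -0.711084) = -0.117373
  k4 = f(0.530000, -0.742208) = -0.112130
  p ← -0.680000 + (0.53/6)·(k1 + 2k2 + 2k3 + k4) = -0.741574
t=0.530000, p=-0.741574:
  k1 = f(0.530000, -0.741574) = -0.112023
  k2 = f(0.795000, -0.771260) = -0.099513
  k3 = f(0.795000, -0.767945) = -0.098949
  k4 = f(1.060000, -0.794018) = -0.078803
  p ← -0.741574 + (0.53/6)·(k1 + 2k2 + 2k3 + k4) = -0.793492
p(1.06) ≈ -0.7935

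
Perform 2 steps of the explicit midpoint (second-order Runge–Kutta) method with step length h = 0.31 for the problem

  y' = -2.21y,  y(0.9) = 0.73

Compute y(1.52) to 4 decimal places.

0.2205

Midpoint: k1 = f(x_n, y_n); k2 = f(x_n + h/2, y_n + (h/2)·k1); y_{n+1} = y_n + h·k2.
x=0.900000, y=0.730000:
  k1 = f(0.900000, 0.730000) = -1.613300
  k2 = f(1.055000, 0.479938) = -1.060664
  y ← 0.730000 + 0.31·(-1.060664) = 0.401194
x=1.210000, y=0.401194:
  k1 = f(1.210000, 0.401194) = -0.886639
  k2 = f(1.365000, 0.263765) = -0.582921
  y ← 0.401194 + 0.31·(-0.582921) = 0.220489
y(1.52) ≈ 0.2205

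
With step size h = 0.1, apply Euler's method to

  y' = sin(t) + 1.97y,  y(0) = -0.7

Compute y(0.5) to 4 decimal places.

-1.6003

Euler: y_{n+1} = y_n + h·f(t_n, y_n).
t=0.000000, y=-0.700000: f=-1.379000 → y ← -0.700000 + 0.1·(-1.379000) = -0.837900
t=0.100000, y=-0.837900: f=-1.550830 → y ← -0.837900 + 0.1·(-1.550830) = -0.992983
t=0.200000, y=-0.992983: f=-1.757507 → y ← -0.992983 + 0.1·(-1.757507) = -1.168734
t=0.300000, y=-1.168734: f=-2.006885 → y ← -1.168734 + 0.1·(-2.006885) = -1.369422
t=0.400000, y=-1.369422: f=-2.308343 → y ← -1.369422 + 0.1·(-2.308343) = -1.600257
y(0.5) ≈ -1.6003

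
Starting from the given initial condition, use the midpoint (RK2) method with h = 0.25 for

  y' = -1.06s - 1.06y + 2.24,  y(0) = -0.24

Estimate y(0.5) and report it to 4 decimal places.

0.6015

Midpoint: k1 = f(s_n, y_n); k2 = f(s_n + h/2, y_n + (h/2)·k1); y_{n+1} = y_n + h·k2.
s=0.000000, y=-0.240000:
  k1 = f(0.000000, -0.240000) = 2.494400
  k2 = f(0.125000, 0.071800) = 2.031392
  y ← -0.240000 + 0.25·2.031392 = 0.267848
s=0.250000, y=0.267848:
  k1 = f(0.250000, 0.267848) = 1.691081
  k2 = f(0.375000, 0.479233) = 1.334513
  y ← 0.267848 + 0.25·1.334513 = 0.601476
y(0.5) ≈ 0.6015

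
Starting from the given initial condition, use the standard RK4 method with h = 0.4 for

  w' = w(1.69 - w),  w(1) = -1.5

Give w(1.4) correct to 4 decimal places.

-11.9245

RK4: k1 = f(t_n, w_n); k2 = f(t_n + h/2, w_n + (h/2)·k1); k3 = f(t_n + h/2, w_n + (h/2)·k2); k4 = f(t_n + h, w_n + h·k3); w_{n+1} = w_n + (h/6)·(k1 + 2k2 + 2k3 + k4).
t=1.000000, w=-1.500000:
  k1 = f(1.000000, -1.500000) = -4.785000
  k2 = f(1.200000, -2.457000) = -10.189179
  k3 = f(1.200000, -3.537836) = -18.495225
  k4 = f(1.400000, -8.898090) = -94.213775
  w ← -1.500000 + (0.4/6)·(k1 + 2k2 + 2k3 + k4) = -11.924505
w(1.4) ≈ -11.9245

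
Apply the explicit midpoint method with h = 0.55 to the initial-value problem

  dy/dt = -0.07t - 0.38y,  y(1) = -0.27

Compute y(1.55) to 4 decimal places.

-0.2645

Midpoint: k1 = f(t_n, y_n); k2 = f(t_n + h/2, y_n + (h/2)·k1); y_{n+1} = y_n + h·k2.
t=1.000000, y=-0.270000:
  k1 = f(1.000000, -0.270000) = 0.032600
  k2 = f(1.275000, -0.261035) = 0.009943
  y ← -0.270000 + 0.55·0.009943 = -0.264531
y(1.55) ≈ -0.2645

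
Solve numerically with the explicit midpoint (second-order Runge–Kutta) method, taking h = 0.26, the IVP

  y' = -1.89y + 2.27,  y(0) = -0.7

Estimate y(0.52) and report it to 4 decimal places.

Midpoint: k1 = f(x_n, y_n); k2 = f(x_n + h/2, y_n + (h/2)·k1); y_{n+1} = y_n + h·k2.
x=0.000000, y=-0.700000:
  k1 = f(0.000000, -0.700000) = 3.593000
  k2 = f(0.130000, -0.232910) = 2.710200
  y ← -0.700000 + 0.26·2.710200 = 0.004652
x=0.260000, y=0.004652:
  k1 = f(0.260000, 0.004652) = 2.261208
  k2 = f(0.390000, 0.298609) = 1.705629
  y ← 0.004652 + 0.26·1.705629 = 0.448116
y(0.52) ≈ 0.4481

0.4481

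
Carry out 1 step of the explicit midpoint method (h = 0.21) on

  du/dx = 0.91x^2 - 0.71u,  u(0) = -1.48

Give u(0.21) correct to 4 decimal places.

-1.2737

Midpoint: k1 = f(x_n, u_n); k2 = f(x_n + h/2, u_n + (h/2)·k1); u_{n+1} = u_n + h·k2.
x=0.000000, u=-1.480000:
  k1 = f(0.000000, -1.480000) = 1.050800
  k2 = f(0.105000, -1.369666) = 0.982496
  u ← -1.480000 + 0.21·0.982496 = -1.273676
u(0.21) ≈ -1.2737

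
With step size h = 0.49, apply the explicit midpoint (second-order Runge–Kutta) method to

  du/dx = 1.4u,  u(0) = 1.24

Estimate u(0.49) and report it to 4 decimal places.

Midpoint: k1 = f(x_n, u_n); k2 = f(x_n + h/2, u_n + (h/2)·k1); u_{n+1} = u_n + h·k2.
x=0.000000, u=1.240000:
  k1 = f(0.000000, 1.240000) = 1.736000
  k2 = f(0.245000, 1.665320) = 2.331448
  u ← 1.240000 + 0.49·2.331448 = 2.382410
u(0.49) ≈ 2.3824

2.3824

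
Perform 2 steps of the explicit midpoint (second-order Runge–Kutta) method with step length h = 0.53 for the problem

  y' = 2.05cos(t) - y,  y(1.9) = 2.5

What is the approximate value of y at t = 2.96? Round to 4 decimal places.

-0.1448

Midpoint: k1 = f(t_n, y_n); k2 = f(t_n + h/2, y_n + (h/2)·k1); y_{n+1} = y_n + h·k2.
t=1.900000, y=2.500000:
  k1 = f(1.900000, 2.500000) = -3.162744
  k2 = f(2.165000, 1.661873) = -2.809564
  y ← 2.500000 + 0.53·(-2.809564) = 1.010931
t=2.430000, y=1.010931:
  k1 = f(2.430000, 1.010931) = -2.563443
  k2 = f(2.695000, 0.331619) = -2.180563
  y ← 1.010931 + 0.53·(-2.180563) = -0.144767
y(2.96) ≈ -0.1448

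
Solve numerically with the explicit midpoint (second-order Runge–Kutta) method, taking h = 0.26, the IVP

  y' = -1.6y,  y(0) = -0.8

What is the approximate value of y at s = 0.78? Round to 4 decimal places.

Midpoint: k1 = f(s_n, y_n); k2 = f(s_n + h/2, y_n + (h/2)·k1); y_{n+1} = y_n + h·k2.
s=0.000000, y=-0.800000:
  k1 = f(0.000000, -0.800000) = 1.280000
  k2 = f(0.130000, -0.633600) = 1.013760
  y ← -0.800000 + 0.26·1.013760 = -0.536422
s=0.260000, y=-0.536422:
  k1 = f(0.260000, -0.536422) = 0.858276
  k2 = f(0.390000, -0.424847) = 0.679754
  y ← -0.536422 + 0.26·0.679754 = -0.359686
s=0.520000, y=-0.359686:
  k1 = f(0.520000, -0.359686) = 0.575498
  k2 = f(0.650000, -0.284872) = 0.455794
  y ← -0.359686 + 0.26·0.455794 = -0.241180
y(0.78) ≈ -0.2412

-0.2412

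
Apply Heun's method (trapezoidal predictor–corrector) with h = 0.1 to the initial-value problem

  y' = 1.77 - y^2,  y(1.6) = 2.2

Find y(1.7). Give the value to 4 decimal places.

Heun: k1 = f(t_n, y_n); k2 = f(t_n + h, y_n + h·k1); y_{n+1} = y_n + (h/2)·(k1 + k2).
t=1.600000, y=2.200000:
  k1 = f(1.600000, 2.200000) = -3.070000
  k2 = f(1.700000, 1.893000) = -1.813449
  y ← 2.200000 + (0.1/2)·(-3.070000 + (-1.813449)) = 1.955828
y(1.7) ≈ 1.9558

1.9558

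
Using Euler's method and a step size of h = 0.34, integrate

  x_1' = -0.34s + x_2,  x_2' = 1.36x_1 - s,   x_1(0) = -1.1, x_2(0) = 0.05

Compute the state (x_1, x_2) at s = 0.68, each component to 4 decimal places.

-1.2782, -1.0750

Euler on (x_1,x_2): x_1_{n+1} = x_1_n + h·x_1', x_2_{n+1} = x_2_n + h·x_2'.
0.000000: (-1.100000, 0.050000); f=(0.050000, -1.496000) → (-1.083000, -0.458640)
0.340000: (-1.083000, -0.458640); f=(-0.574240, -1.812880) → (-1.278242, -1.075019)
(x_1(0.68), x_2(0.68)) ≈ (-1.2782, -1.0750)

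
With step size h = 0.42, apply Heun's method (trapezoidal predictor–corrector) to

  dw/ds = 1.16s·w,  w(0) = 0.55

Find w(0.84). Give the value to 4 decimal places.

0.8177

Heun: k1 = f(s_n, w_n); k2 = f(s_n + h, w_n + h·k1); w_{n+1} = w_n + (h/2)·(k1 + k2).
s=0.000000, w=0.550000:
  k1 = f(0.000000, 0.550000) = 0.000000
  k2 = f(0.420000, 0.550000) = 0.267960
  w ← 0.550000 + (0.42/2)·(0.000000 + 0.267960) = 0.606272
s=0.420000, w=0.606272:
  k1 = f(0.420000, 0.606272) = 0.295376
  k2 = f(0.840000, 0.730329) = 0.711633
  w ← 0.606272 + (0.42/2)·(0.295376 + 0.711633) = 0.817743
w(0.84) ≈ 0.8177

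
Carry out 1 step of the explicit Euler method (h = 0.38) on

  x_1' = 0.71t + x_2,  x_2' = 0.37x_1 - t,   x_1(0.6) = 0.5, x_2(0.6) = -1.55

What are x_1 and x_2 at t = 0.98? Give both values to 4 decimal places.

0.0729, -1.7077

Euler on (x_1,x_2): x_1_{n+1} = x_1_n + h·x_1', x_2_{n+1} = x_2_n + h·x_2'.
0.600000: (0.500000, -1.550000); f=(-1.124000, -0.415000) → (0.072880, -1.707700)
(x_1(0.98), x_2(0.98)) ≈ (0.0729, -1.7077)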